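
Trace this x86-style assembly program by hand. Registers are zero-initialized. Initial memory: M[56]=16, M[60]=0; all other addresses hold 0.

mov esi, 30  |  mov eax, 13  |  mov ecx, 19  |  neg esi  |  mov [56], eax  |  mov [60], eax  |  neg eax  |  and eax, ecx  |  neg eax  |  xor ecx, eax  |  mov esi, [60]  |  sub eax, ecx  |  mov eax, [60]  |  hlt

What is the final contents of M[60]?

13

mov esi, 30 → esi=30
mov eax, 13 → eax=13
mov ecx, 19 → ecx=19
neg esi → esi=-(30)=-30
mov [56], eax → M[56]=13
mov [60], eax → M[60]=13
neg eax → eax=-(13)=-13
and eax, ecx → eax=(-13)&19=19
neg eax → eax=-(19)=-19
xor ecx, eax → ecx=19^(-19)=-2
mov esi, [60] → esi=M[60]=13
sub eax, ecx → eax=(-19)-(-2)=-17
mov eax, [60] → eax=M[60]=13
halt.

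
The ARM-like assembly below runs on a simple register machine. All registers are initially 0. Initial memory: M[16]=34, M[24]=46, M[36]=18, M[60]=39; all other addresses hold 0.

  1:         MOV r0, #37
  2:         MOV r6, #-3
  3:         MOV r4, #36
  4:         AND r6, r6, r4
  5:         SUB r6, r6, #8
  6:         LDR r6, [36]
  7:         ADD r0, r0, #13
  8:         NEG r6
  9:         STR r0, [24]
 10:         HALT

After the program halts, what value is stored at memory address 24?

50

r0=37
r6=-3
r4=36
r6=(-3)&36=36
r6=36-8=28
r6=M[36]=18
r0=37+13=50
r6=-(18)=-18
STR r0, [24] → M[24]=50
halt.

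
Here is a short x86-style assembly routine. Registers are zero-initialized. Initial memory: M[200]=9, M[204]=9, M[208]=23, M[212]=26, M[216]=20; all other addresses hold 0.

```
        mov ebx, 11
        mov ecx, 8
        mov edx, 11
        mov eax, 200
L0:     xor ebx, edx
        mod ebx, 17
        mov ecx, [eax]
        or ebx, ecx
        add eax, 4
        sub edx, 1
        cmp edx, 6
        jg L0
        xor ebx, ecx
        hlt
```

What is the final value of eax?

220

mov ebx, 11 → ebx=11
mov ecx, 8 → ecx=8
mov edx, 11 → edx=11
mov eax, 200 → eax=200
xor ebx, edx → ebx=11^11=0
mod ebx, 17 → ebx=0%17=0
mov ecx, [eax] → ecx=M[200]=9
or ebx, ecx → ebx=0|9=9
add eax, 4 → eax=200+4=204
sub edx, 1 → edx=11-1=10
cmp edx, 6  (cmp 10,6)
jg L0: taken
xor ebx, edx → ebx=9^10=3
mod ebx, 17 → ebx=3%17=3
mov ecx, [eax] → ecx=M[204]=9
or ebx, ecx → ebx=3|9=11
add eax, 4 → eax=204+4=208
sub edx, 1 → edx=10-1=9
cmp edx, 6  (cmp 9,6)
jg L0: taken
xor ebx, edx → ebx=11^9=2
mod ebx, 17 → ebx=2%17=2
mov ecx, [eax] → ecx=M[208]=23
or ebx, ecx → ebx=2|23=23
add eax, 4 → eax=208+4=212
sub edx, 1 → edx=9-1=8
cmp edx, 6  (cmp 8,6)
jg L0: taken
xor ebx, edx → ebx=23^8=31
mod ebx, 17 → ebx=31%17=14
mov ecx, [eax] → ecx=M[212]=26
or ebx, ecx → ebx=14|26=30
add eax, 4 → eax=212+4=216
sub edx, 1 → edx=8-1=7
cmp edx, 6  (cmp 7,6)
jg L0: taken
xor ebx, edx → ebx=30^7=25
mod ebx, 17 → ebx=25%17=8
mov ecx, [eax] → ecx=M[216]=20
or ebx, ecx → ebx=8|20=28
add eax, 4 → eax=216+4=220
sub edx, 1 → edx=7-1=6
cmp edx, 6  (cmp 6,6)
jg L0: not taken
xor ebx, ecx → ebx=28^20=8
halt.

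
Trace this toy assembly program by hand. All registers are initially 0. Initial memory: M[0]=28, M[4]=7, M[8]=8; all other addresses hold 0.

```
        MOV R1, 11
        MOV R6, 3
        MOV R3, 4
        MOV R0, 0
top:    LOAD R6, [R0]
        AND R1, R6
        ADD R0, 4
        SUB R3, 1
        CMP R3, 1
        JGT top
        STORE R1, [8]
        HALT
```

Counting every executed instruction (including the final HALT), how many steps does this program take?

24

MOV R1, 11 → R1=11
MOV R6, 3 → R6=3
MOV R3, 4 → R3=4
MOV R0, 0 → R0=0
LOAD R6, [R0] → R6=M[0]=28
AND R1, R6 → R1=11&28=8
ADD R0, 4 → R0=0+4=4
SUB R3, 1 → R3=4-1=3
CMP R3, 1  (cmp 3,1)
JGT top: taken
LOAD R6, [R0] → R6=M[4]=7
AND R1, R6 → R1=8&7=0
ADD R0, 4 → R0=4+4=8
SUB R3, 1 → R3=3-1=2
CMP R3, 1  (cmp 2,1)
JGT top: taken
LOAD R6, [R0] → R6=M[8]=8
AND R1, R6 → R1=0&8=0
ADD R0, 4 → R0=8+4=12
SUB R3, 1 → R3=2-1=1
CMP R3, 1  (cmp 1,1)
JGT top: not taken
STORE R1, [8] → M[8]=0
halt.
Total executed instructions: 24.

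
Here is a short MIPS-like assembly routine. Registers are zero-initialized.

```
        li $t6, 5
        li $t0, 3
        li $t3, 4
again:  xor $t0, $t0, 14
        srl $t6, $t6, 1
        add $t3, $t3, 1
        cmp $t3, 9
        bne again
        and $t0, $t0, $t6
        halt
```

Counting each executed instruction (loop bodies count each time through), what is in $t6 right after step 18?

0

$t6=5
$t0=3
$t3=4
$t0=3^14=13
$t6=5>>1=2
$t3=4+1=5
cmp $t3, 9  (cmp 5,9)
bne again: taken
$t0=13^14=3
$t6=2>>1=1
$t3=5+1=6
cmp $t3, 9  (cmp 6,9)
bne again: taken
$t0=3^14=13
$t6=1>>1=0
$t3=6+1=7
cmp $t3, 9  (cmp 7,9)
bne again: taken
After step 18: $t6 = 0.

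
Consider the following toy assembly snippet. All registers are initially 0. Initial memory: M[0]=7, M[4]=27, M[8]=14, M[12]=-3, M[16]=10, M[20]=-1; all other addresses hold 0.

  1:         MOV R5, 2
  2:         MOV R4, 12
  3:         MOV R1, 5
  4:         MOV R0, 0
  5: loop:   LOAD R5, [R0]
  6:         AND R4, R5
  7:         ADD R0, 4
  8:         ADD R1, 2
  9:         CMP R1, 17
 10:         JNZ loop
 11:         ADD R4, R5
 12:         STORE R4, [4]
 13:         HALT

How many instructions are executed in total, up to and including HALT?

43

MOV R5, 2 → R5=2
MOV R4, 12 → R4=12
MOV R1, 5 → R1=5
MOV R0, 0 → R0=0
LOAD R5, [R0] → R5=M[0]=7
AND R4, R5 → R4=12&7=4
ADD R0, 4 → R0=0+4=4
ADD R1, 2 → R1=5+2=7
CMP R1, 17  (cmp 7,17)
JNZ loop: taken
LOAD R5, [R0] → R5=M[4]=27
AND R4, R5 → R4=4&27=0
ADD R0, 4 → R0=4+4=8
ADD R1, 2 → R1=7+2=9
CMP R1, 17  (cmp 9,17)
JNZ loop: taken
LOAD R5, [R0] → R5=M[8]=14
AND R4, R5 → R4=0&14=0
ADD R0, 4 → R0=8+4=12
ADD R1, 2 → R1=9+2=11
CMP R1, 17  (cmp 11,17)
JNZ loop: taken
LOAD R5, [R0] → R5=M[12]=-3
AND R4, R5 → R4=0&(-3)=0
ADD R0, 4 → R0=12+4=16
ADD R1, 2 → R1=11+2=13
CMP R1, 17  (cmp 13,17)
JNZ loop: taken
LOAD R5, [R0] → R5=M[16]=10
AND R4, R5 → R4=0&10=0
ADD R0, 4 → R0=16+4=20
ADD R1, 2 → R1=13+2=15
CMP R1, 17  (cmp 15,17)
JNZ loop: taken
LOAD R5, [R0] → R5=M[20]=-1
AND R4, R5 → R4=0&(-1)=0
ADD R0, 4 → R0=20+4=24
ADD R1, 2 → R1=15+2=17
CMP R1, 17  (cmp 17,17)
JNZ loop: not taken
ADD R4, R5 → R4=0+(-1)=-1
STORE R4, [4] → M[4]=-1
halt.
Total executed instructions: 43.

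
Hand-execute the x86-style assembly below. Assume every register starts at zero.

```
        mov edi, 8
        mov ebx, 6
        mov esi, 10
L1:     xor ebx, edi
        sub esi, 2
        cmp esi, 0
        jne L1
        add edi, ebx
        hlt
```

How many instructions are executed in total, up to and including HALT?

after mov edi, 8: edi=8
after mov ebx, 6: ebx=6
after mov esi, 10: esi=10
after xor ebx, edi: ebx=6^8=14
after sub esi, 2: esi=10-2=8
cmp esi, 0  (cmp 8,0)
jne L1: taken
after xor ebx, edi: ebx=14^8=6
after sub esi, 2: esi=8-2=6
cmp esi, 0  (cmp 6,0)
jne L1: taken
after xor ebx, edi: ebx=6^8=14
after sub esi, 2: esi=6-2=4
cmp esi, 0  (cmp 4,0)
jne L1: taken
after xor ebx, edi: ebx=14^8=6
after sub esi, 2: esi=4-2=2
cmp esi, 0  (cmp 2,0)
jne L1: taken
after xor ebx, edi: ebx=6^8=14
after sub esi, 2: esi=2-2=0
cmp esi, 0  (cmp 0,0)
jne L1: not taken
after add edi, ebx: edi=8+14=22
halt.
Total executed instructions: 25.

25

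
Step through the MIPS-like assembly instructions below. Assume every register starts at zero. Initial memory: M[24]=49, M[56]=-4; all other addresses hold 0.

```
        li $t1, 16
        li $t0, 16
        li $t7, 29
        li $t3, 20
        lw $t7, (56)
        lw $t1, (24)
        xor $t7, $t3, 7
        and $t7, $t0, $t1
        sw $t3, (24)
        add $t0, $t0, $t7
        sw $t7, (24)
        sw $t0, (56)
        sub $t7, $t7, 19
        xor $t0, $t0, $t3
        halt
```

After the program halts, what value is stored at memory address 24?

after li $t1, 16: $t1=16
after li $t0, 16: $t0=16
after li $t7, 29: $t7=29
after li $t3, 20: $t3=20
after lw $t7, (56): $t7=M[56]=-4
after lw $t1, (24): $t1=M[24]=49
after xor $t7, $t3, 7: $t7=20^7=19
after and $t7, $t0, $t1: $t7=16&49=16
sw $t3, (24) → M[24]=20
after add $t0, $t0, $t7: $t0=16+16=32
sw $t7, (24) → M[24]=16
sw $t0, (56) → M[56]=32
after sub $t7, $t7, 19: $t7=16-19=-3
after xor $t0, $t0, $t3: $t0=32^20=52
halt.

16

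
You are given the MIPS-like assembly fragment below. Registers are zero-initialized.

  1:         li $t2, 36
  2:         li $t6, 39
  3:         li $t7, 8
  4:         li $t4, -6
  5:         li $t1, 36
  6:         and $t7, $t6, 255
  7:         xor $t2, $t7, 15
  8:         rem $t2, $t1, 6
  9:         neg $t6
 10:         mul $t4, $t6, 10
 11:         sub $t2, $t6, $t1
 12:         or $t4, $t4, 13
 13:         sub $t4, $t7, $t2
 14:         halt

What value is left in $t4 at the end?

after li $t2, 36: $t2=36
after li $t6, 39: $t6=39
after li $t7, 8: $t7=8
after li $t4, -6: $t4=-6
after li $t1, 36: $t1=36
after and $t7, $t6, 255: $t7=39&255=39
after xor $t2, $t7, 15: $t2=39^15=40
after rem $t2, $t1, 6: $t2=36%6=0
after neg $t6: $t6=-(39)=-39
after mul $t4, $t6, 10: $t4=(-39)*10=-390
after sub $t2, $t6, $t1: $t2=(-39)-36=-75
after or $t4, $t4, 13: $t4=(-390)|13=-385
after sub $t4, $t7, $t2: $t4=39-(-75)=114
halt.

114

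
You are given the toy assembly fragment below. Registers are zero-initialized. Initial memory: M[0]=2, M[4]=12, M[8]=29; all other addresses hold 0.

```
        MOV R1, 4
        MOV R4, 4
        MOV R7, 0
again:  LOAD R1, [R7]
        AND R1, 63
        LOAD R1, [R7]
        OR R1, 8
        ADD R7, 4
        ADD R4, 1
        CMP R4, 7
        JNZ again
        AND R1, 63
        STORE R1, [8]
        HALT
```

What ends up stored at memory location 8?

29

R1=4
R4=4
R7=0
R1=M[0]=2
R1=2&63=2
R1=M[0]=2
R1=2|8=10
R7=0+4=4
R4=4+1=5
CMP R4, 7  (cmp 5,7)
JNZ again: taken
R1=M[4]=12
R1=12&63=12
R1=M[4]=12
R1=12|8=12
R7=4+4=8
R4=5+1=6
CMP R4, 7  (cmp 6,7)
JNZ again: taken
R1=M[8]=29
R1=29&63=29
R1=M[8]=29
R1=29|8=29
R7=8+4=12
R4=6+1=7
CMP R4, 7  (cmp 7,7)
JNZ again: not taken
R1=29&63=29
STORE R1, [8] → M[8]=29
halt.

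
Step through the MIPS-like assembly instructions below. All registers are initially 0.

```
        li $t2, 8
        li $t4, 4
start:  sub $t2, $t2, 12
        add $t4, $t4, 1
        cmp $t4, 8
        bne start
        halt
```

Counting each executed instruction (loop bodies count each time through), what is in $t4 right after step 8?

6

$t2=8
$t4=4
$t2=8-12=-4
$t4=4+1=5
cmp $t4, 8  (cmp 5,8)
bne start: taken
$t2=(-4)-12=-16
$t4=5+1=6
After step 8: $t4 = 6.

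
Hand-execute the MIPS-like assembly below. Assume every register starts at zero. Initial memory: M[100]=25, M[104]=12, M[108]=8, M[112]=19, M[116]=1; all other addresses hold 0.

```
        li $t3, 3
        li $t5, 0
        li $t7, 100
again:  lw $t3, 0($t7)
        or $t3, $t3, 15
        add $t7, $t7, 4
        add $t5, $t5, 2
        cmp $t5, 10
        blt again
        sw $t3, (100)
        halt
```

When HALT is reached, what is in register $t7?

120

after li $t3, 3: $t3=3
after li $t5, 0: $t5=0
after li $t7, 100: $t7=100
after lw $t3, 0($t7): $t3=M[100]=25
after or $t3, $t3, 15: $t3=25|15=31
after add $t7, $t7, 4: $t7=100+4=104
after add $t5, $t5, 2: $t5=0+2=2
cmp $t5, 10  (cmp 2,10)
blt again: taken
after lw $t3, 0($t7): $t3=M[104]=12
after or $t3, $t3, 15: $t3=12|15=15
after add $t7, $t7, 4: $t7=104+4=108
after add $t5, $t5, 2: $t5=2+2=4
cmp $t5, 10  (cmp 4,10)
blt again: taken
after lw $t3, 0($t7): $t3=M[108]=8
after or $t3, $t3, 15: $t3=8|15=15
after add $t7, $t7, 4: $t7=108+4=112
after add $t5, $t5, 2: $t5=4+2=6
cmp $t5, 10  (cmp 6,10)
blt again: taken
after lw $t3, 0($t7): $t3=M[112]=19
after or $t3, $t3, 15: $t3=19|15=31
after add $t7, $t7, 4: $t7=112+4=116
after add $t5, $t5, 2: $t5=6+2=8
cmp $t5, 10  (cmp 8,10)
blt again: taken
after lw $t3, 0($t7): $t3=M[116]=1
after or $t3, $t3, 15: $t3=1|15=15
after add $t7, $t7, 4: $t7=116+4=120
after add $t5, $t5, 2: $t5=8+2=10
cmp $t5, 10  (cmp 10,10)
blt again: not taken
sw $t3, (100) → M[100]=15
halt.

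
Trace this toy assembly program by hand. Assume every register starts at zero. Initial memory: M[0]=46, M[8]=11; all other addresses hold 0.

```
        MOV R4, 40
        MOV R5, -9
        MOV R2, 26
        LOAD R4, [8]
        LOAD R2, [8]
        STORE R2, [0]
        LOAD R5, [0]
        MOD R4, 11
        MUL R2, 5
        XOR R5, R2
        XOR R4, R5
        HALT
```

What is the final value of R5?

MOV R4, 40 → R4=40
MOV R5, -9 → R5=-9
MOV R2, 26 → R2=26
LOAD R4, [8] → R4=M[8]=11
LOAD R2, [8] → R2=M[8]=11
STORE R2, [0] → M[0]=11
LOAD R5, [0] → R5=M[0]=11
MOD R4, 11 → R4=11%11=0
MUL R2, 5 → R2=11*5=55
XOR R5, R2 → R5=11^55=60
XOR R4, R5 → R4=0^60=60
halt.

60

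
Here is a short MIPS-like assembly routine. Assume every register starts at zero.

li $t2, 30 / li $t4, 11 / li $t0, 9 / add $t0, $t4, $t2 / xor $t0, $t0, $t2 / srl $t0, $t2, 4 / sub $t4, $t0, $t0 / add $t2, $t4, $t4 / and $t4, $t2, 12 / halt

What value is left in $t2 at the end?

li $t2, 30 → $t2=30
li $t4, 11 → $t4=11
li $t0, 9 → $t0=9
add $t0, $t4, $t2 → $t0=11+30=41
xor $t0, $t0, $t2 → $t0=41^30=55
srl $t0, $t2, 4 → $t0=30>>4=1
sub $t4, $t0, $t0 → $t4=1-1=0
add $t2, $t4, $t4 → $t2=0+0=0
and $t4, $t2, 12 → $t4=0&12=0
halt.

0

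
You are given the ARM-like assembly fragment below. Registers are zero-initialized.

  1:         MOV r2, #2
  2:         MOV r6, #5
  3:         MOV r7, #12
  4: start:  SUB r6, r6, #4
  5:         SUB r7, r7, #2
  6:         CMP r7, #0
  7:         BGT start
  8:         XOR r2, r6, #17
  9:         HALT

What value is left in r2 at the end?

-4

MOV r2, #2 → r2=2
MOV r6, #5 → r6=5
MOV r7, #12 → r7=12
SUB r6, r6, #4 → r6=5-4=1
SUB r7, r7, #2 → r7=12-2=10
CMP r7, #0  (cmp 10,0)
BGT start: taken
SUB r6, r6, #4 → r6=1-4=-3
SUB r7, r7, #2 → r7=10-2=8
CMP r7, #0  (cmp 8,0)
BGT start: taken
SUB r6, r6, #4 → r6=(-3)-4=-7
SUB r7, r7, #2 → r7=8-2=6
CMP r7, #0  (cmp 6,0)
BGT start: taken
SUB r6, r6, #4 → r6=(-7)-4=-11
SUB r7, r7, #2 → r7=6-2=4
CMP r7, #0  (cmp 4,0)
BGT start: taken
SUB r6, r6, #4 → r6=(-11)-4=-15
SUB r7, r7, #2 → r7=4-2=2
CMP r7, #0  (cmp 2,0)
BGT start: taken
SUB r6, r6, #4 → r6=(-15)-4=-19
SUB r7, r7, #2 → r7=2-2=0
CMP r7, #0  (cmp 0,0)
BGT start: not taken
XOR r2, r6, #17 → r2=(-19)^17=-4
halt.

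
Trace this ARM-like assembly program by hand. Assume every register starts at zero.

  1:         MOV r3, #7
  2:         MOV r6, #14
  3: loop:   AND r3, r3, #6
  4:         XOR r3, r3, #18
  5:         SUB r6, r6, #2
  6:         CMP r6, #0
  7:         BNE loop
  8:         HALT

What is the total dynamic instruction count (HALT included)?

MOV r3, #7 → r3=7
MOV r6, #14 → r6=14
AND r3, r3, #6 → r3=7&6=6
XOR r3, r3, #18 → r3=6^18=20
SUB r6, r6, #2 → r6=14-2=12
CMP r6, #0  (cmp 12,0)
BNE loop: taken
AND r3, r3, #6 → r3=20&6=4
XOR r3, r3, #18 → r3=4^18=22
SUB r6, r6, #2 → r6=12-2=10
CMP r6, #0  (cmp 10,0)
BNE loop: taken
AND r3, r3, #6 → r3=22&6=6
XOR r3, r3, #18 → r3=6^18=20
SUB r6, r6, #2 → r6=10-2=8
CMP r6, #0  (cmp 8,0)
BNE loop: taken
AND r3, r3, #6 → r3=20&6=4
XOR r3, r3, #18 → r3=4^18=22
SUB r6, r6, #2 → r6=8-2=6
CMP r6, #0  (cmp 6,0)
BNE loop: taken
AND r3, r3, #6 → r3=22&6=6
XOR r3, r3, #18 → r3=6^18=20
SUB r6, r6, #2 → r6=6-2=4
CMP r6, #0  (cmp 4,0)
BNE loop: taken
AND r3, r3, #6 → r3=20&6=4
XOR r3, r3, #18 → r3=4^18=22
SUB r6, r6, #2 → r6=4-2=2
CMP r6, #0  (cmp 2,0)
BNE loop: taken
AND r3, r3, #6 → r3=22&6=6
XOR r3, r3, #18 → r3=6^18=20
SUB r6, r6, #2 → r6=2-2=0
CMP r6, #0  (cmp 0,0)
BNE loop: not taken
halt.
Total executed instructions: 38.

38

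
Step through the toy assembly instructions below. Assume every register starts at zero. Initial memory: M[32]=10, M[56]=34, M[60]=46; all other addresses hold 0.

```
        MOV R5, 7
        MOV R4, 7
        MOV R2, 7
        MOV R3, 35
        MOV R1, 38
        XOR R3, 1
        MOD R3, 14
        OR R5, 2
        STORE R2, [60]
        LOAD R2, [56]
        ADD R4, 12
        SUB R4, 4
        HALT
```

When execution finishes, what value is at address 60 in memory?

R5=7
R4=7
R2=7
R3=35
R1=38
R3=35^1=34
R3=34%14=6
R5=7|2=7
STORE R2, [60] → M[60]=7
R2=M[56]=34
R4=7+12=19
R4=19-4=15
halt.

7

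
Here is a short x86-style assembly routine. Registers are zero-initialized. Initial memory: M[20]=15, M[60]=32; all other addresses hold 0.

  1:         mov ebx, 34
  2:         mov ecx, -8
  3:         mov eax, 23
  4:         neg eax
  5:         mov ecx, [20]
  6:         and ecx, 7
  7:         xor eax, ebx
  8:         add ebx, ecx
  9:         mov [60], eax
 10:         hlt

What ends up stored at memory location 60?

mov ebx, 34 → ebx=34
mov ecx, -8 → ecx=-8
mov eax, 23 → eax=23
neg eax → eax=-(23)=-23
mov ecx, [20] → ecx=M[20]=15
and ecx, 7 → ecx=15&7=7
xor eax, ebx → eax=(-23)^34=-53
add ebx, ecx → ebx=34+7=41
mov [60], eax → M[60]=-53
halt.

-53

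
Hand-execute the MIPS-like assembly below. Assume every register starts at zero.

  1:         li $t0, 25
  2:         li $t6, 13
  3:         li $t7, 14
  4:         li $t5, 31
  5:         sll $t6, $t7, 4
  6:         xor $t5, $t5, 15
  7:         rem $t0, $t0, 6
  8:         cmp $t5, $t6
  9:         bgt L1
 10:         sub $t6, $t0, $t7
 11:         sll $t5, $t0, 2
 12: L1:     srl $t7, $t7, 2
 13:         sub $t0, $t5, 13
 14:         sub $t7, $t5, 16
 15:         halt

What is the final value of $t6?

$t0=25
$t6=13
$t7=14
$t5=31
$t6=14<<4=224
$t5=31^15=16
$t0=25%6=1
cmp $t5, $t6  (cmp 16,224)
bgt L1: not taken
$t6=1-14=-13
$t5=1<<2=4
$t7=14>>2=3
$t0=4-13=-9
$t7=4-16=-12
halt.

-13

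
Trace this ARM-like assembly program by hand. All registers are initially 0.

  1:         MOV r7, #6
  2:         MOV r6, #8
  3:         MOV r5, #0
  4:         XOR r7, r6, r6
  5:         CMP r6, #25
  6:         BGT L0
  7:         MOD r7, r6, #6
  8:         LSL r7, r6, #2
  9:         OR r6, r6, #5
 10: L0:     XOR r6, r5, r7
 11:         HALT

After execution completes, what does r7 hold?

after MOV r7, #6: r7=6
after MOV r6, #8: r6=8
after MOV r5, #0: r5=0
after XOR r7, r6, r6: r7=8^8=0
CMP r6, #25  (cmp 8,25)
BGT L0: not taken
after MOD r7, r6, #6: r7=8%6=2
after LSL r7, r6, #2: r7=8<<2=32
after OR r6, r6, #5: r6=8|5=13
after XOR r6, r5, r7: r6=0^32=32
halt.

32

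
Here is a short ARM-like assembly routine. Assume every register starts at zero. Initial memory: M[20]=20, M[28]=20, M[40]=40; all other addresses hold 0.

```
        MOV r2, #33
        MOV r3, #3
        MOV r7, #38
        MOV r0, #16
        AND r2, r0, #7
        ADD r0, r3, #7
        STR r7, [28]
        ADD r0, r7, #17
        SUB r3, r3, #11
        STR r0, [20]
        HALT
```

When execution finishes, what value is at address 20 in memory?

MOV r2, #33 → r2=33
MOV r3, #3 → r3=3
MOV r7, #38 → r7=38
MOV r0, #16 → r0=16
AND r2, r0, #7 → r2=16&7=0
ADD r0, r3, #7 → r0=3+7=10
STR r7, [28] → M[28]=38
ADD r0, r7, #17 → r0=38+17=55
SUB r3, r3, #11 → r3=3-11=-8
STR r0, [20] → M[20]=55
halt.

55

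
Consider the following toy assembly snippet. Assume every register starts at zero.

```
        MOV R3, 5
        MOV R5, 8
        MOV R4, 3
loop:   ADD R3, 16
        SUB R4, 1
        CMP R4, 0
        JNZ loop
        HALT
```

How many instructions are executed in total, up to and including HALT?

after MOV R3, 5: R3=5
after MOV R5, 8: R5=8
after MOV R4, 3: R4=3
after ADD R3, 16: R3=5+16=21
after SUB R4, 1: R4=3-1=2
CMP R4, 0  (cmp 2,0)
JNZ loop: taken
after ADD R3, 16: R3=21+16=37
after SUB R4, 1: R4=2-1=1
CMP R4, 0  (cmp 1,0)
JNZ loop: taken
after ADD R3, 16: R3=37+16=53
after SUB R4, 1: R4=1-1=0
CMP R4, 0  (cmp 0,0)
JNZ loop: not taken
halt.
Total executed instructions: 16.

16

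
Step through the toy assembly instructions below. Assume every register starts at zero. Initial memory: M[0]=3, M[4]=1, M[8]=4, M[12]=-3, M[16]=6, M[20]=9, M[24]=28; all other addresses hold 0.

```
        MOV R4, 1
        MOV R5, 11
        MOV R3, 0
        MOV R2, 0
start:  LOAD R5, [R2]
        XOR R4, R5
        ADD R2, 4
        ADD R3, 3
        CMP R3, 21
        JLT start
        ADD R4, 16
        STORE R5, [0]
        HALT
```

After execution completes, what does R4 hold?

after MOV R4, 1: R4=1
after MOV R5, 11: R5=11
after MOV R3, 0: R3=0
after MOV R2, 0: R2=0
after LOAD R5, [R2]: R5=M[0]=3
after XOR R4, R5: R4=1^3=2
after ADD R2, 4: R2=0+4=4
after ADD R3, 3: R3=0+3=3
CMP R3, 21  (cmp 3,21)
JLT start: taken
after LOAD R5, [R2]: R5=M[4]=1
after XOR R4, R5: R4=2^1=3
after ADD R2, 4: R2=4+4=8
after ADD R3, 3: R3=3+3=6
CMP R3, 21  (cmp 6,21)
JLT start: taken
after LOAD R5, [R2]: R5=M[8]=4
after XOR R4, R5: R4=3^4=7
after ADD R2, 4: R2=8+4=12
after ADD R3, 3: R3=6+3=9
CMP R3, 21  (cmp 9,21)
JLT start: taken
after LOAD R5, [R2]: R5=M[12]=-3
after XOR R4, R5: R4=7^(-3)=-6
after ADD R2, 4: R2=12+4=16
after ADD R3, 3: R3=9+3=12
CMP R3, 21  (cmp 12,21)
JLT start: taken
after LOAD R5, [R2]: R5=M[16]=6
after XOR R4, R5: R4=(-6)^6=-4
after ADD R2, 4: R2=16+4=20
after ADD R3, 3: R3=12+3=15
CMP R3, 21  (cmp 15,21)
JLT start: taken
after LOAD R5, [R2]: R5=M[20]=9
after XOR R4, R5: R4=(-4)^9=-11
after ADD R2, 4: R2=20+4=24
after ADD R3, 3: R3=15+3=18
CMP R3, 21  (cmp 18,21)
JLT start: taken
after LOAD R5, [R2]: R5=M[24]=28
after XOR R4, R5: R4=(-11)^28=-23
after ADD R2, 4: R2=24+4=28
after ADD R3, 3: R3=18+3=21
CMP R3, 21  (cmp 21,21)
JLT start: not taken
after ADD R4, 16: R4=(-23)+16=-7
STORE R5, [0] → M[0]=28
halt.

-7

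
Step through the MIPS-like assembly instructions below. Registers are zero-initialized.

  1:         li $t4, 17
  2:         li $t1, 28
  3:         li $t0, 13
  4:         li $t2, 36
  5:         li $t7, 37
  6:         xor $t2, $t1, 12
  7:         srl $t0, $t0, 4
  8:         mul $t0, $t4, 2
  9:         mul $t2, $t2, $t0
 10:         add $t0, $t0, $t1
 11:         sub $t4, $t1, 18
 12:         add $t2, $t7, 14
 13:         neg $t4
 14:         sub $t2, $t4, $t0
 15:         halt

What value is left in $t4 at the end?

li $t4, 17 → $t4=17
li $t1, 28 → $t1=28
li $t0, 13 → $t0=13
li $t2, 36 → $t2=36
li $t7, 37 → $t7=37
xor $t2, $t1, 12 → $t2=28^12=16
srl $t0, $t0, 4 → $t0=13>>4=0
mul $t0, $t4, 2 → $t0=17*2=34
mul $t2, $t2, $t0 → $t2=16*34=544
add $t0, $t0, $t1 → $t0=34+28=62
sub $t4, $t1, 18 → $t4=28-18=10
add $t2, $t7, 14 → $t2=37+14=51
neg $t4 → $t4=-(10)=-10
sub $t2, $t4, $t0 → $t2=(-10)-62=-72
halt.

-10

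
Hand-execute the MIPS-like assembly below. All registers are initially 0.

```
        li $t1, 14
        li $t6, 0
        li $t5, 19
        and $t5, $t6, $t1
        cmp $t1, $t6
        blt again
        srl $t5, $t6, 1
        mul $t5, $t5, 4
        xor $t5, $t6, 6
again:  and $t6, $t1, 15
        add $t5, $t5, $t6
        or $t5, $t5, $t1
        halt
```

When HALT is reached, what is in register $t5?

30

$t1=14
$t6=0
$t5=19
$t5=0&14=0
cmp $t1, $t6  (cmp 14,0)
blt again: not taken
$t5=0>>1=0
$t5=0*4=0
$t5=0^6=6
$t6=14&15=14
$t5=6+14=20
$t5=20|14=30
halt.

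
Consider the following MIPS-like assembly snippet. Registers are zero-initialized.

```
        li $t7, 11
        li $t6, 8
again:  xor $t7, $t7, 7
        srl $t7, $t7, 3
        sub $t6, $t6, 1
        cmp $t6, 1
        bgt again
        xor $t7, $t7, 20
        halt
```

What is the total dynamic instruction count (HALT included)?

$t7=11
$t6=8
$t7=11^7=12
$t7=12>>3=1
$t6=8-1=7
cmp $t6, 1  (cmp 7,1)
bgt again: taken
$t7=1^7=6
$t7=6>>3=0
$t6=7-1=6
cmp $t6, 1  (cmp 6,1)
bgt again: taken
$t7=0^7=7
$t7=7>>3=0
$t6=6-1=5
cmp $t6, 1  (cmp 5,1)
bgt again: taken
$t7=0^7=7
$t7=7>>3=0
$t6=5-1=4
cmp $t6, 1  (cmp 4,1)
bgt again: taken
$t7=0^7=7
$t7=7>>3=0
$t6=4-1=3
cmp $t6, 1  (cmp 3,1)
bgt again: taken
$t7=0^7=7
$t7=7>>3=0
$t6=3-1=2
cmp $t6, 1  (cmp 2,1)
bgt again: taken
$t7=0^7=7
$t7=7>>3=0
$t6=2-1=1
cmp $t6, 1  (cmp 1,1)
bgt again: not taken
$t7=0^20=20
halt.
Total executed instructions: 39.

39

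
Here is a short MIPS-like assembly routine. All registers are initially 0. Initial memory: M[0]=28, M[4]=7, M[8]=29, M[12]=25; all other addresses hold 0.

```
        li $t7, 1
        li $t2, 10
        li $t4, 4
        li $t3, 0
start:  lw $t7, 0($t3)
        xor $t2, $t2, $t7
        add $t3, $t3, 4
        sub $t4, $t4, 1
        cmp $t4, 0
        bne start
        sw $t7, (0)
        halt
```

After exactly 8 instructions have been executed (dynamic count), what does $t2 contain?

22

after li $t7, 1: $t7=1
after li $t2, 10: $t2=10
after li $t4, 4: $t4=4
after li $t3, 0: $t3=0
after lw $t7, 0($t3): $t7=M[0]=28
after xor $t2, $t2, $t7: $t2=10^28=22
after add $t3, $t3, 4: $t3=0+4=4
after sub $t4, $t4, 1: $t4=4-1=3
After step 8: $t2 = 22.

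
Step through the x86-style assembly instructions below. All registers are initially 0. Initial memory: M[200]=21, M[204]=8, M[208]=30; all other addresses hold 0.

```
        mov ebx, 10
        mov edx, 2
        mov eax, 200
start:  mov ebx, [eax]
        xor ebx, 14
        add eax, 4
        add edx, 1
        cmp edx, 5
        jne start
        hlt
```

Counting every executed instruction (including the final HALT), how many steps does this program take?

mov ebx, 10 → ebx=10
mov edx, 2 → edx=2
mov eax, 200 → eax=200
mov ebx, [eax] → ebx=M[200]=21
xor ebx, 14 → ebx=21^14=27
add eax, 4 → eax=200+4=204
add edx, 1 → edx=2+1=3
cmp edx, 5  (cmp 3,5)
jne start: taken
mov ebx, [eax] → ebx=M[204]=8
xor ebx, 14 → ebx=8^14=6
add eax, 4 → eax=204+4=208
add edx, 1 → edx=3+1=4
cmp edx, 5  (cmp 4,5)
jne start: taken
mov ebx, [eax] → ebx=M[208]=30
xor ebx, 14 → ebx=30^14=16
add eax, 4 → eax=208+4=212
add edx, 1 → edx=4+1=5
cmp edx, 5  (cmp 5,5)
jne start: not taken
halt.
Total executed instructions: 22.

22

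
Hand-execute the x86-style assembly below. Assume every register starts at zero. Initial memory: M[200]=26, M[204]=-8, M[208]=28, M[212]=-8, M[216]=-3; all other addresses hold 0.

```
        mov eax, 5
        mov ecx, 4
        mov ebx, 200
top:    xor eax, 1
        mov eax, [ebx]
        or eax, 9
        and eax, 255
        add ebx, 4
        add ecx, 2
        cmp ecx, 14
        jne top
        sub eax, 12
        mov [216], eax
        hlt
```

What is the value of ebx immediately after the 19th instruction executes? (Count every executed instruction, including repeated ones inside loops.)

after mov eax, 5: eax=5
after mov ecx, 4: ecx=4
after mov ebx, 200: ebx=200
after xor eax, 1: eax=5^1=4
after mov eax, [ebx]: eax=M[200]=26
after or eax, 9: eax=26|9=27
after and eax, 255: eax=27&255=27
after add ebx, 4: ebx=200+4=204
after add ecx, 2: ecx=4+2=6
cmp ecx, 14  (cmp 6,14)
jne top: taken
after xor eax, 1: eax=27^1=26
after mov eax, [ebx]: eax=M[204]=-8
after or eax, 9: eax=(-8)|9=-7
after and eax, 255: eax=(-7)&255=249
after add ebx, 4: ebx=204+4=208
after add ecx, 2: ecx=6+2=8
cmp ecx, 14  (cmp 8,14)
jne top: taken
After step 19: ebx = 208.

208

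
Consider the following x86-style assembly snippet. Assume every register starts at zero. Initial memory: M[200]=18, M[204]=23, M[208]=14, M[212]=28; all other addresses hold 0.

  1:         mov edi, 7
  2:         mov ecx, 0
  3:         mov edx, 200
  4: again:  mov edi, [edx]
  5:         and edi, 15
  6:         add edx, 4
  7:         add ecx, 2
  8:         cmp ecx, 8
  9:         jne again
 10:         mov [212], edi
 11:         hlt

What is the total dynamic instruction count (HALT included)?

29

after mov edi, 7: edi=7
after mov ecx, 0: ecx=0
after mov edx, 200: edx=200
after mov edi, [edx]: edi=M[200]=18
after and edi, 15: edi=18&15=2
after add edx, 4: edx=200+4=204
after add ecx, 2: ecx=0+2=2
cmp ecx, 8  (cmp 2,8)
jne again: taken
after mov edi, [edx]: edi=M[204]=23
after and edi, 15: edi=23&15=7
after add edx, 4: edx=204+4=208
after add ecx, 2: ecx=2+2=4
cmp ecx, 8  (cmp 4,8)
jne again: taken
after mov edi, [edx]: edi=M[208]=14
after and edi, 15: edi=14&15=14
after add edx, 4: edx=208+4=212
after add ecx, 2: ecx=4+2=6
cmp ecx, 8  (cmp 6,8)
jne again: taken
after mov edi, [edx]: edi=M[212]=28
after and edi, 15: edi=28&15=12
after add edx, 4: edx=212+4=216
after add ecx, 2: ecx=6+2=8
cmp ecx, 8  (cmp 8,8)
jne again: not taken
mov [212], edi → M[212]=12
halt.
Total executed instructions: 29.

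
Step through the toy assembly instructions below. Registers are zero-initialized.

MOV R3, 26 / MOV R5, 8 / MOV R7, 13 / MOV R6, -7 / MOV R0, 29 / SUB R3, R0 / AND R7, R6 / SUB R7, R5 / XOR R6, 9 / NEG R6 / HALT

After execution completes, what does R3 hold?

-3

R3=26
R5=8
R7=13
R6=-7
R0=29
R3=26-29=-3
R7=13&(-7)=9
R7=9-8=1
R6=(-7)^9=-16
R6=-(-16)=16
halt.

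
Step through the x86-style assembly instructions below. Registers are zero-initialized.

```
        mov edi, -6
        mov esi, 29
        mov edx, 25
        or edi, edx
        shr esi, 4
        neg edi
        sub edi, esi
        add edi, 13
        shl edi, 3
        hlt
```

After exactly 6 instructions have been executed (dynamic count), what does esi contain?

after mov edi, -6: edi=-6
after mov esi, 29: esi=29
after mov edx, 25: edx=25
after or edi, edx: edi=(-6)|25=-5
after shr esi, 4: esi=29>>4=1
after neg edi: edi=-(-5)=5
After step 6: esi = 1.

1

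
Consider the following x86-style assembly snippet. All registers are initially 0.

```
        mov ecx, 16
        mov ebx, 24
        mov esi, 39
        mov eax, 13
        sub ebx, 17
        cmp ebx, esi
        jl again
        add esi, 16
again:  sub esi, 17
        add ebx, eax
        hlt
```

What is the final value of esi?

22

ecx=16
ebx=24
esi=39
eax=13
ebx=24-17=7
cmp ebx, esi  (cmp 7,39)
jl again: taken
esi=39-17=22
ebx=7+13=20
halt.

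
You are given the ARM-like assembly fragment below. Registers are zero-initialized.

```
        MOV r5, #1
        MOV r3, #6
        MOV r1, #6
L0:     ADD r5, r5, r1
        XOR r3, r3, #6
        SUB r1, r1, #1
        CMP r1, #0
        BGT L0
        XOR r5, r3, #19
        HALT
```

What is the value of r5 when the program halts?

21

r5=1
r3=6
r1=6
r5=1+6=7
r3=6^6=0
r1=6-1=5
CMP r1, #0  (cmp 5,0)
BGT L0: taken
r5=7+5=12
r3=0^6=6
r1=5-1=4
CMP r1, #0  (cmp 4,0)
BGT L0: taken
r5=12+4=16
r3=6^6=0
r1=4-1=3
CMP r1, #0  (cmp 3,0)
BGT L0: taken
r5=16+3=19
r3=0^6=6
r1=3-1=2
CMP r1, #0  (cmp 2,0)
BGT L0: taken
r5=19+2=21
r3=6^6=0
r1=2-1=1
CMP r1, #0  (cmp 1,0)
BGT L0: taken
r5=21+1=22
r3=0^6=6
r1=1-1=0
CMP r1, #0  (cmp 0,0)
BGT L0: not taken
r5=6^19=21
halt.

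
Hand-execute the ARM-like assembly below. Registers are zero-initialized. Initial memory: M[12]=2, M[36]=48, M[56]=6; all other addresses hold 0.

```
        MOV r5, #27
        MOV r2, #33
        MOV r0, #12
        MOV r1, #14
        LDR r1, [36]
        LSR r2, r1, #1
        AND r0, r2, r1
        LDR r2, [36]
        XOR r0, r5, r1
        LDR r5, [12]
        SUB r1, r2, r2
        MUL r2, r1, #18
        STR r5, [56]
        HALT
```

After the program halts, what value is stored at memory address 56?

after MOV r5, #27: r5=27
after MOV r2, #33: r2=33
after MOV r0, #12: r0=12
after MOV r1, #14: r1=14
after LDR r1, [36]: r1=M[36]=48
after LSR r2, r1, #1: r2=48>>1=24
after AND r0, r2, r1: r0=24&48=16
after LDR r2, [36]: r2=M[36]=48
after XOR r0, r5, r1: r0=27^48=43
after LDR r5, [12]: r5=M[12]=2
after SUB r1, r2, r2: r1=48-48=0
after MUL r2, r1, #18: r2=0*18=0
STR r5, [56] → M[56]=2
halt.

2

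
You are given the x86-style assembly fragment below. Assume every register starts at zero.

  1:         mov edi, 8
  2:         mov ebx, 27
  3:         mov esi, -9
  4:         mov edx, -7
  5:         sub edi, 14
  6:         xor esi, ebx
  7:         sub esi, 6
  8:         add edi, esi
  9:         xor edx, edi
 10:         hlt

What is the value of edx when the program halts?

25

edi=8
ebx=27
esi=-9
edx=-7
edi=8-14=-6
esi=(-9)^27=-20
esi=(-20)-6=-26
edi=(-6)+(-26)=-32
edx=(-7)^(-32)=25
halt.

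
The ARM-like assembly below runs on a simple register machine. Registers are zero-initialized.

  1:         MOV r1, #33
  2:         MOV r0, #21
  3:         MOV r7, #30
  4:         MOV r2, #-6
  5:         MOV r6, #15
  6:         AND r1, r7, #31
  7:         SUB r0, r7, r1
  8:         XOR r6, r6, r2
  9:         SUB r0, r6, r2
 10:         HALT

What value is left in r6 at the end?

-11

MOV r1, #33 → r1=33
MOV r0, #21 → r0=21
MOV r7, #30 → r7=30
MOV r2, #-6 → r2=-6
MOV r6, #15 → r6=15
AND r1, r7, #31 → r1=30&31=30
SUB r0, r7, r1 → r0=30-30=0
XOR r6, r6, r2 → r6=15^(-6)=-11
SUB r0, r6, r2 → r0=(-11)-(-6)=-5
halt.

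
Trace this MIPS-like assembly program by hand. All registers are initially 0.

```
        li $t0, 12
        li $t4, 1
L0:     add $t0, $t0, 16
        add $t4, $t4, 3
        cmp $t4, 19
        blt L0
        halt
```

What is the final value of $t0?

after li $t0, 12: $t0=12
after li $t4, 1: $t4=1
after add $t0, $t0, 16: $t0=12+16=28
after add $t4, $t4, 3: $t4=1+3=4
cmp $t4, 19  (cmp 4,19)
blt L0: taken
after add $t0, $t0, 16: $t0=28+16=44
after add $t4, $t4, 3: $t4=4+3=7
cmp $t4, 19  (cmp 7,19)
blt L0: taken
after add $t0, $t0, 16: $t0=44+16=60
after add $t4, $t4, 3: $t4=7+3=10
cmp $t4, 19  (cmp 10,19)
blt L0: taken
after add $t0, $t0, 16: $t0=60+16=76
after add $t4, $t4, 3: $t4=10+3=13
cmp $t4, 19  (cmp 13,19)
blt L0: taken
after add $t0, $t0, 16: $t0=76+16=92
after add $t4, $t4, 3: $t4=13+3=16
cmp $t4, 19  (cmp 16,19)
blt L0: taken
after add $t0, $t0, 16: $t0=92+16=108
after add $t4, $t4, 3: $t4=16+3=19
cmp $t4, 19  (cmp 19,19)
blt L0: not taken
halt.

108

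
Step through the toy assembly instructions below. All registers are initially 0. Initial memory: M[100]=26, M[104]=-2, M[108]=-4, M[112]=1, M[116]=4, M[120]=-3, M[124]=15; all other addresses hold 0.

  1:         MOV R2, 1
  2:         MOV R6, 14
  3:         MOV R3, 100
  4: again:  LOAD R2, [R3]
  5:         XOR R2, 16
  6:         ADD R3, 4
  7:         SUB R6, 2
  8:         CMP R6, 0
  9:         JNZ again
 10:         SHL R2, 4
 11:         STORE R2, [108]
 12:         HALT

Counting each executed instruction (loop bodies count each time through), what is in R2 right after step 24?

17

R2=1
R6=14
R3=100
R2=M[100]=26
R2=26^16=10
R3=100+4=104
R6=14-2=12
CMP R6, 0  (cmp 12,0)
JNZ again: taken
R2=M[104]=-2
R2=(-2)^16=-18
R3=104+4=108
R6=12-2=10
CMP R6, 0  (cmp 10,0)
JNZ again: taken
R2=M[108]=-4
R2=(-4)^16=-20
R3=108+4=112
R6=10-2=8
CMP R6, 0  (cmp 8,0)
JNZ again: taken
R2=M[112]=1
R2=1^16=17
R3=112+4=116
After step 24: R2 = 17.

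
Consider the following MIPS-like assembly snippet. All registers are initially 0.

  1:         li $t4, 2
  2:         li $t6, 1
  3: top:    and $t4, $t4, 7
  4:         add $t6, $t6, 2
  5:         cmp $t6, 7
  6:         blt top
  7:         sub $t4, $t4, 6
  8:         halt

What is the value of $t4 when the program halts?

-4

after li $t4, 2: $t4=2
after li $t6, 1: $t6=1
after and $t4, $t4, 7: $t4=2&7=2
after add $t6, $t6, 2: $t6=1+2=3
cmp $t6, 7  (cmp 3,7)
blt top: taken
after and $t4, $t4, 7: $t4=2&7=2
after add $t6, $t6, 2: $t6=3+2=5
cmp $t6, 7  (cmp 5,7)
blt top: taken
after and $t4, $t4, 7: $t4=2&7=2
after add $t6, $t6, 2: $t6=5+2=7
cmp $t6, 7  (cmp 7,7)
blt top: not taken
after sub $t4, $t4, 6: $t4=2-6=-4
halt.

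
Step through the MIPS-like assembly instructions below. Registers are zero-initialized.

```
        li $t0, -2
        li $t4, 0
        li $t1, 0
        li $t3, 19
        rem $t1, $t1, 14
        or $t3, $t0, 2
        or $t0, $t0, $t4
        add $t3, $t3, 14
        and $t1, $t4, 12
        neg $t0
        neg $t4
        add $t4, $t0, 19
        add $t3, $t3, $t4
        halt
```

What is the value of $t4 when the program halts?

21

$t0=-2
$t4=0
$t1=0
$t3=19
$t1=0%14=0
$t3=(-2)|2=-2
$t0=(-2)|0=-2
$t3=(-2)+14=12
$t1=0&12=0
$t0=-(-2)=2
$t4=-(0)=0
$t4=2+19=21
$t3=12+21=33
halt.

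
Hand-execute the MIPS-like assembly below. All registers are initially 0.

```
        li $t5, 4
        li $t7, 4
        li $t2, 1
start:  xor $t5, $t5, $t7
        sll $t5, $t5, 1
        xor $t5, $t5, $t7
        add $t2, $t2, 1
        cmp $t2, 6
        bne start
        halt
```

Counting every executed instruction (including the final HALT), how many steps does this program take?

after li $t5, 4: $t5=4
after li $t7, 4: $t7=4
after li $t2, 1: $t2=1
after xor $t5, $t5, $t7: $t5=4^4=0
after sll $t5, $t5, 1: $t5=0<<1=0
after xor $t5, $t5, $t7: $t5=0^4=4
after add $t2, $t2, 1: $t2=1+1=2
cmp $t2, 6  (cmp 2,6)
bne start: taken
after xor $t5, $t5, $t7: $t5=4^4=0
after sll $t5, $t5, 1: $t5=0<<1=0
after xor $t5, $t5, $t7: $t5=0^4=4
after add $t2, $t2, 1: $t2=2+1=3
cmp $t2, 6  (cmp 3,6)
bne start: taken
after xor $t5, $t5, $t7: $t5=4^4=0
after sll $t5, $t5, 1: $t5=0<<1=0
after xor $t5, $t5, $t7: $t5=0^4=4
after add $t2, $t2, 1: $t2=3+1=4
cmp $t2, 6  (cmp 4,6)
bne start: taken
after xor $t5, $t5, $t7: $t5=4^4=0
after sll $t5, $t5, 1: $t5=0<<1=0
after xor $t5, $t5, $t7: $t5=0^4=4
after add $t2, $t2, 1: $t2=4+1=5
cmp $t2, 6  (cmp 5,6)
bne start: taken
after xor $t5, $t5, $t7: $t5=4^4=0
after sll $t5, $t5, 1: $t5=0<<1=0
after xor $t5, $t5, $t7: $t5=0^4=4
after add $t2, $t2, 1: $t2=5+1=6
cmp $t2, 6  (cmp 6,6)
bne start: not taken
halt.
Total executed instructions: 34.

34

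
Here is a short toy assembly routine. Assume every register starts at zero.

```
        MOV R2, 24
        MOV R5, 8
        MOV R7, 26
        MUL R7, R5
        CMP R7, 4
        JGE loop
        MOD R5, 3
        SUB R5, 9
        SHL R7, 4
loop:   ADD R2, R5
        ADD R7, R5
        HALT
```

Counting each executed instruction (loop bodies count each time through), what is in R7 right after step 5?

208

R2=24
R5=8
R7=26
R7=26*8=208
CMP R7, 4  (cmp 208,4)
After step 5: R7 = 208.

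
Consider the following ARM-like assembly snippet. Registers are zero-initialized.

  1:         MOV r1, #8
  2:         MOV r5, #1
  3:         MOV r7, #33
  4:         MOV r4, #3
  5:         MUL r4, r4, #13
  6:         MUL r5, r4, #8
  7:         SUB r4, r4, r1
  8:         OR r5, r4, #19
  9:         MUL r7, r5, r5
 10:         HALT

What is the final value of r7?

after MOV r1, #8: r1=8
after MOV r5, #1: r5=1
after MOV r7, #33: r7=33
after MOV r4, #3: r4=3
after MUL r4, r4, #13: r4=3*13=39
after MUL r5, r4, #8: r5=39*8=312
after SUB r4, r4, r1: r4=39-8=31
after OR r5, r4, #19: r5=31|19=31
after MUL r7, r5, r5: r7=31*31=961
halt.

961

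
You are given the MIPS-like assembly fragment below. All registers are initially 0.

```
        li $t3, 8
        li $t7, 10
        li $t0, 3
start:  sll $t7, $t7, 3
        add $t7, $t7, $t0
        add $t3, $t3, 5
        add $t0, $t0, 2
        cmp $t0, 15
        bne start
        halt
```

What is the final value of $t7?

li $t3, 8 → $t3=8
li $t7, 10 → $t7=10
li $t0, 3 → $t0=3
sll $t7, $t7, 3 → $t7=10<<3=80
add $t7, $t7, $t0 → $t7=80+3=83
add $t3, $t3, 5 → $t3=8+5=13
add $t0, $t0, 2 → $t0=3+2=5
cmp $t0, 15  (cmp 5,15)
bne start: taken
sll $t7, $t7, 3 → $t7=83<<3=664
add $t7, $t7, $t0 → $t7=664+5=669
add $t3, $t3, 5 → $t3=13+5=18
add $t0, $t0, 2 → $t0=5+2=7
cmp $t0, 15  (cmp 7,15)
bne start: taken
sll $t7, $t7, 3 → $t7=669<<3=5352
add $t7, $t7, $t0 → $t7=5352+7=5359
add $t3, $t3, 5 → $t3=18+5=23
add $t0, $t0, 2 → $t0=7+2=9
cmp $t0, 15  (cmp 9,15)
bne start: taken
sll $t7, $t7, 3 → $t7=5359<<3=42872
add $t7, $t7, $t0 → $t7=42872+9=42881
add $t3, $t3, 5 → $t3=23+5=28
add $t0, $t0, 2 → $t0=9+2=11
cmp $t0, 15  (cmp 11,15)
bne start: taken
sll $t7, $t7, 3 → $t7=42881<<3=343048
add $t7, $t7, $t0 → $t7=343048+11=343059
add $t3, $t3, 5 → $t3=28+5=33
add $t0, $t0, 2 → $t0=11+2=13
cmp $t0, 15  (cmp 13,15)
bne start: taken
sll $t7, $t7, 3 → $t7=343059<<3=2744472
add $t7, $t7, $t0 → $t7=2744472+13=2744485
add $t3, $t3, 5 → $t3=33+5=38
add $t0, $t0, 2 → $t0=13+2=15
cmp $t0, 15  (cmp 15,15)
bne start: not taken
halt.

2744485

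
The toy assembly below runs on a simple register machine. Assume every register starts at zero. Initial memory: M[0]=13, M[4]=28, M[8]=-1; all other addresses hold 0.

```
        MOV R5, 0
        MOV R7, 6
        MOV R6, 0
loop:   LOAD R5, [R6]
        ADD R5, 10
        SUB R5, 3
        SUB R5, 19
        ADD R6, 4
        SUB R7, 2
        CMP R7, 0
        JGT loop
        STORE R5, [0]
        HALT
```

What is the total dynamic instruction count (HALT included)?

29

R5=0
R7=6
R6=0
R5=M[0]=13
R5=13+10=23
R5=23-3=20
R5=20-19=1
R6=0+4=4
R7=6-2=4
CMP R7, 0  (cmp 4,0)
JGT loop: taken
R5=M[4]=28
R5=28+10=38
R5=38-3=35
R5=35-19=16
R6=4+4=8
R7=4-2=2
CMP R7, 0  (cmp 2,0)
JGT loop: taken
R5=M[8]=-1
R5=(-1)+10=9
R5=9-3=6
R5=6-19=-13
R6=8+4=12
R7=2-2=0
CMP R7, 0  (cmp 0,0)
JGT loop: not taken
STORE R5, [0] → M[0]=-13
halt.
Total executed instructions: 29.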